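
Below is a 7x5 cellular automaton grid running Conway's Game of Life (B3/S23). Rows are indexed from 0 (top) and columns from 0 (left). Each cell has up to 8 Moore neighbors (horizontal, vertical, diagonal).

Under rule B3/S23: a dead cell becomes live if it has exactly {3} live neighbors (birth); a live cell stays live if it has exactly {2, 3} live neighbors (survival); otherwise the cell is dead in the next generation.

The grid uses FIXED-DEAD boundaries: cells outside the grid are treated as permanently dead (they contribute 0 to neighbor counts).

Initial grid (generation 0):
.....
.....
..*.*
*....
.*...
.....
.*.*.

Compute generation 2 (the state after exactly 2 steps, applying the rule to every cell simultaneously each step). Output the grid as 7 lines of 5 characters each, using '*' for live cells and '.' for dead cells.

Simulating step by step:
Generation 0 (given above): 6 live cells
Generation 1: 2 live cells
.....
.....
.....
.*...
.....
..*..
.....
Generation 2: 0 live cells
(generation 2 grid is the final answer)

Answer: .....
.....
.....
.....
.....
.....
.....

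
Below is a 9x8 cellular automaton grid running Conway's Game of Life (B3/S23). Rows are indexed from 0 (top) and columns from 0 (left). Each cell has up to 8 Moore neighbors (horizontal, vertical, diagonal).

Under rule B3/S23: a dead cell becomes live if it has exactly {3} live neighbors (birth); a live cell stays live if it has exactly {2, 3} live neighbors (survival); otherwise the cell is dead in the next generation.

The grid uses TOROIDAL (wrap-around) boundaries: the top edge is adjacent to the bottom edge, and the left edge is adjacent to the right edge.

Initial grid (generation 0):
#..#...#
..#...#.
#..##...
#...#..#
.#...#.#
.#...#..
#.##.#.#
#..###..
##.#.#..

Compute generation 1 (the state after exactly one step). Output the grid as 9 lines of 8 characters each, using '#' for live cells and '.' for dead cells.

Simulating step by step:
Generation 0 (given above): 29 live cells
Generation 1: 37 live cells
(generation 1 grid is the final answer)

Answer: #..##.##
###.#...
##.###..
.#.#####
.#..##.#
.#...#.#
#.##.#.#
.....#..
.#.#.##.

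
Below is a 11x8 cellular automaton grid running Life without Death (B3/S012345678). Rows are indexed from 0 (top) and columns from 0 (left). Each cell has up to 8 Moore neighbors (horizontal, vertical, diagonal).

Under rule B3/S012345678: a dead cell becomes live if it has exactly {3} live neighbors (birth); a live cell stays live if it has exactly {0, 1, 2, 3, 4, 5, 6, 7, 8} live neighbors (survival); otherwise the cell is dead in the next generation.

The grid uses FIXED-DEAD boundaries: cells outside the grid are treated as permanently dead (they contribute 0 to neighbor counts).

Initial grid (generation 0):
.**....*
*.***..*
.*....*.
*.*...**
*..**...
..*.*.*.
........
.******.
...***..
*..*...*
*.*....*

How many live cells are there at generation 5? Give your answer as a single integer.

Answer: 64

Derivation:
Simulating step by step:
Generation 0 (given above): 35 live cells
Generation 1: 51 live cells
.**....*
*.***.**
**...**.
*.**.***
*.***.**
..*.***.
.*....*.
.******.
.*.***..
****..**
***....*
Generation 2: 58 live cells
.**...**
*.***.**
**...**.
*.**.***
*.***.**
..*.***.
.*....**
*******.
.*.***.*
****.***
****..**
Generation 3: 62 live cells
.**..***
*.***.**
**...**.
*.**.***
*.***.**
..*.***.
**....**
*******.
.*.***.*
****.***
********
Generation 4: 64 live cells
.**.****
*.***.**
**...**.
*.**.***
*.***.**
*.*.***.
**....**
*******.
.*.***.*
****.***
********
Generation 5: 64 live cells
.**.****
*.***.**
**...**.
*.**.***
*.***.**
*.*.***.
**....**
*******.
.*.***.*
****.***
********
Population at generation 5: 64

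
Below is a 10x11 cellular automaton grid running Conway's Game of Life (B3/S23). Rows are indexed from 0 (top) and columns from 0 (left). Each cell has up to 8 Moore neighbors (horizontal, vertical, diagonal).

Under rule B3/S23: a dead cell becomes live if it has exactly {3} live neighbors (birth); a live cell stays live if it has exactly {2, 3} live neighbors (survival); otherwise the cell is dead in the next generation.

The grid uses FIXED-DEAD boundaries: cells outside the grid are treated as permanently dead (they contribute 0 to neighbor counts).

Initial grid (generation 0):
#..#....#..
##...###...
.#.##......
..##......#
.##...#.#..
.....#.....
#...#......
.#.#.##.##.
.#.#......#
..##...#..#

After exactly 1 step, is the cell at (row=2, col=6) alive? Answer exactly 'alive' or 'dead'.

Simulating step by step:
Generation 0 (given above): 34 live cells
Generation 1: 37 live cells
##....##...
##.#.###...
##.####....
....#......
.###.......
.#...#.....
....#.#....
##.#.#...#.
.#.#..###.#
..##.......

Cell (2,6) at generation 1: 1 -> alive

Answer: alive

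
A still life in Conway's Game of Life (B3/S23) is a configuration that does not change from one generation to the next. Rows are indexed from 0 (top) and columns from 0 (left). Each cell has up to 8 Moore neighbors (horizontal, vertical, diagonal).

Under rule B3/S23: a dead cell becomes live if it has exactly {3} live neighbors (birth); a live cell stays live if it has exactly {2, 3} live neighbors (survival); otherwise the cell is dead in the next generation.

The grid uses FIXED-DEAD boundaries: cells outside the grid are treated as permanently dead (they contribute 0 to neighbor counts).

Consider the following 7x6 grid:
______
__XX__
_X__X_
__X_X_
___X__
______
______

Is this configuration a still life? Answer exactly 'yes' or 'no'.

Answer: yes

Derivation:
Compute generation 1 and compare to generation 0 (given above):
Generation 1:
______
__XX__
_X__X_
__X_X_
___X__
______
______
The grids are IDENTICAL -> still life.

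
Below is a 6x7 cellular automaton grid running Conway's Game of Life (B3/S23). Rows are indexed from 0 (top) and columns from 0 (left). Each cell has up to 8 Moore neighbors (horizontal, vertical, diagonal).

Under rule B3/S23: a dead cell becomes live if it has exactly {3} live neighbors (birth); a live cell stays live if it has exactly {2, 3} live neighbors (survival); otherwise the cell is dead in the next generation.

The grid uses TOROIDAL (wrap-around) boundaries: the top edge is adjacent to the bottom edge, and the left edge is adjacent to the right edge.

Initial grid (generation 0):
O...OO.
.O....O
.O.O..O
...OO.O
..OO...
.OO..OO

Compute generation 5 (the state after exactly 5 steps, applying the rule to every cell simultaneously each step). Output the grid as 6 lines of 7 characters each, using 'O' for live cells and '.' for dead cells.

Answer: ..OO.OO
...O...
OOO....
.......
..O..O.
...O...

Derivation:
Simulating step by step:
Generation 0 (given above): 17 live cells
Generation 1: 20 live cells
..O.O..
.OO.O.O
...OO.O
O...OO.
OO....O
OOO..OO
Generation 2: 16 live cells
....O..
OOO.O..
.OO...O
.O.OO..
..O.O..
..OO.O.
Generation 3: 15 live cells
....OO.
O.O..O.
....OO.
OO..OO.
.O...O.
..O..O.
Generation 4: 15 live cells
.O.OOO.
...O...
O..O...
OO.....
OOO..O.
.....OO
Generation 5: 11 live cells
(generation 5 grid is the final answer)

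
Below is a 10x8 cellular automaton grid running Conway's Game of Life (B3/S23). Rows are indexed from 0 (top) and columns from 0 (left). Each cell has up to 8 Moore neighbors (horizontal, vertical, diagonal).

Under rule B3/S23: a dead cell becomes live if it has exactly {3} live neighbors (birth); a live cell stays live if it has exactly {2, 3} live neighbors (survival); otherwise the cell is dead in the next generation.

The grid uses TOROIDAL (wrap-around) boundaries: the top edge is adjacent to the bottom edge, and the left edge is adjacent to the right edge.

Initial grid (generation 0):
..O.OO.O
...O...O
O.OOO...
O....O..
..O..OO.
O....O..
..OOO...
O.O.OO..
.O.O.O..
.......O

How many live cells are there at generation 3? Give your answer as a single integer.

Answer: 15

Derivation:
Simulating step by step:
Generation 0 (given above): 28 live cells
Generation 1: 40 live cells
O..OO..O
OO...OOO
OOOOO..O
..O..OOO
.O..OOOO
.OO..OO.
..O.....
.....O..
OOOO.OO.
O.OO.O..
Generation 2: 27 live cells
...O....
.....O..
...OO...
........
.O.OO...
OOOOO..O
.OO..OO.
...OOOO.
O..O.OOO
.....O..
Generation 3: 15 live cells
....O...
...O....
....O...
..O.....
.O..O...
......OO
........
OO.O....
...O...O
.....O.O
Population at generation 3: 15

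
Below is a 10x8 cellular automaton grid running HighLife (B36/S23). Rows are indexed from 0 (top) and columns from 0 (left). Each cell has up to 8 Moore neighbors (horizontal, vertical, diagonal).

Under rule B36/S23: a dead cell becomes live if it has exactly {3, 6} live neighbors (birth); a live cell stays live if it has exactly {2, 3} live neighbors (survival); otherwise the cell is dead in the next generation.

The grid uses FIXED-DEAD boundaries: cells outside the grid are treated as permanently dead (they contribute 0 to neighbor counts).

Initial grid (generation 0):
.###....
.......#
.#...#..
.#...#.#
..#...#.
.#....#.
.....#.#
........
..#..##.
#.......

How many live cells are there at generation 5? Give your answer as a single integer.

Simulating step by step:
Generation 0 (given above): 19 live cells
Generation 1: 15 live cells
..#.....
.#......
........
.##..#..
.##..###
.....###
......#.
.....#..
........
........
Generation 2: 10 live cells
........
........
.##.....
.##..#..
.##.#..#
........
.......#
........
........
........
Generation 3: 6 live cells
........
........
.##.....
#.......
.###....
........
........
........
........
........
Generation 4: 6 live cells
........
........
.#......
#..#....
.##.....
..#.....
........
........
........
........
Generation 5: 6 live cells
........
........
........
#.......
.###....
.##.....
........
........
........
........
Population at generation 5: 6

Answer: 6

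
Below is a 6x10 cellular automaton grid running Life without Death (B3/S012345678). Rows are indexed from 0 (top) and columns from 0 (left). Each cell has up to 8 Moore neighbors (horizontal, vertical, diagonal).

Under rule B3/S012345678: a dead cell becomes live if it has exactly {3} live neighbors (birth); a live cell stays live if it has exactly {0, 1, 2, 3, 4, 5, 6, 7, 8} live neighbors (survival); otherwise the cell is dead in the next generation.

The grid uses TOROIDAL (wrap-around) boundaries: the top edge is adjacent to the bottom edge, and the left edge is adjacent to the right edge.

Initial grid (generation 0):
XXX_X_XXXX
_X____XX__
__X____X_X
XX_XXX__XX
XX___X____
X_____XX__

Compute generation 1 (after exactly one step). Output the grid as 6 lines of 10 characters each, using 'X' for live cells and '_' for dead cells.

Answer: XXX_X_XXXX
_X_X_XXX__
__XXXX_X_X
XX_XXXX_XX
XXX__X_XX_
X_X___XX__

Derivation:
Simulating step by step:
Generation 0 (given above): 27 live cells
Generation 1: 37 live cells
(generation 1 grid is the final answer)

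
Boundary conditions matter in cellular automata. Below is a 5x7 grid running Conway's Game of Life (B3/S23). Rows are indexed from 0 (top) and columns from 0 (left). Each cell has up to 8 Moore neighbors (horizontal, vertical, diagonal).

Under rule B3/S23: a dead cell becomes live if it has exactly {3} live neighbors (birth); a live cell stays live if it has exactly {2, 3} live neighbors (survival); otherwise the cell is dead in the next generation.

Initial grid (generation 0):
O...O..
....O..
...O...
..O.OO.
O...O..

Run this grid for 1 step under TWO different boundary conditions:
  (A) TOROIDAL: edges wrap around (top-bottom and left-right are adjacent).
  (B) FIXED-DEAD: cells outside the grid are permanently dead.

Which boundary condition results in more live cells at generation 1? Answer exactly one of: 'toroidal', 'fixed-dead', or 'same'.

Answer: toroidal

Derivation:
Under TOROIDAL boundary, generation 1:
...OOO.
...OO..
...O.O.
....OO.
.O..O.O
Population = 12

Under FIXED-DEAD boundary, generation 1:
.......
...OO..
...O.O.
....OO.
...OOO.
Population = 9

Comparison: toroidal=12, fixed-dead=9 -> toroidal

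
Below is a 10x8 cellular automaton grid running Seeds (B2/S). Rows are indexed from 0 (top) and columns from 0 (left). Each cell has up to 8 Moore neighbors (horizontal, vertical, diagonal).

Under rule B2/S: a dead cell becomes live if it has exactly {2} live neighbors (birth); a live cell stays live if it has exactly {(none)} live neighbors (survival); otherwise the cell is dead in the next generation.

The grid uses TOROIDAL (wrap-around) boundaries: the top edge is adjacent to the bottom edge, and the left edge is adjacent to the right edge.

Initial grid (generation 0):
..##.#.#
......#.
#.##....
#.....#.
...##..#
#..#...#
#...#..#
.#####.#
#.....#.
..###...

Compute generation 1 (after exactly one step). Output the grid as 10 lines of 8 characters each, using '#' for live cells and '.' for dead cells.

Answer: .#......
#....#..
.....##.
.....#..
.##..#..
.##..#..
........
........
........
#.......

Derivation:
Simulating step by step:
Generation 0 (given above): 30 live cells
Generation 1: 13 live cells
(generation 1 grid is the final answer)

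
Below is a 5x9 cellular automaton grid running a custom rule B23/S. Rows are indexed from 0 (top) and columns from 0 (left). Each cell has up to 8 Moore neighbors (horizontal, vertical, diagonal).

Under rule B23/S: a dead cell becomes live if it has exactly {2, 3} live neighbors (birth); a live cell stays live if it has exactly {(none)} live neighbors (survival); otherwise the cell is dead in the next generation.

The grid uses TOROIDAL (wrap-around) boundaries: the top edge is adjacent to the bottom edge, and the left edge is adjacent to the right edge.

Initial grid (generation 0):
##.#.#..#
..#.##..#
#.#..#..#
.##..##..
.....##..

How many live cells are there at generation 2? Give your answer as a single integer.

Simulating step by step:
Generation 0 (given above): 19 live cells
Generation 1: 13 live cells
..#....#.
......##.
.......#.
#..##..##
...#...##
Generation 2: 13 live cells
...#.....
........#
#..###...
..#...#..
###.#.#..
Population at generation 2: 13

Answer: 13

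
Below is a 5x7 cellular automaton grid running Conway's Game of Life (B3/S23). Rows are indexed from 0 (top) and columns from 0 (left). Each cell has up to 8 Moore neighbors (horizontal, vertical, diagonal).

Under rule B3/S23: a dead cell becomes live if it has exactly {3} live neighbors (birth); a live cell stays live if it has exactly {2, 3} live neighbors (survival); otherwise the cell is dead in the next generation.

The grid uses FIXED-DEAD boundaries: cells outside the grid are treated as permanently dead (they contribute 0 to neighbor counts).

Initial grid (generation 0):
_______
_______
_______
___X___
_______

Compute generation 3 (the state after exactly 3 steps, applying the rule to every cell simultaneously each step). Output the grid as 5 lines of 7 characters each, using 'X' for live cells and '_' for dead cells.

Answer: _______
_______
_______
_______
_______

Derivation:
Simulating step by step:
Generation 0 (given above): 1 live cells
Generation 1: 0 live cells
_______
_______
_______
_______
_______
Generation 2: 0 live cells
_______
_______
_______
_______
_______
Generation 3: 0 live cells
(generation 3 grid is the final answer)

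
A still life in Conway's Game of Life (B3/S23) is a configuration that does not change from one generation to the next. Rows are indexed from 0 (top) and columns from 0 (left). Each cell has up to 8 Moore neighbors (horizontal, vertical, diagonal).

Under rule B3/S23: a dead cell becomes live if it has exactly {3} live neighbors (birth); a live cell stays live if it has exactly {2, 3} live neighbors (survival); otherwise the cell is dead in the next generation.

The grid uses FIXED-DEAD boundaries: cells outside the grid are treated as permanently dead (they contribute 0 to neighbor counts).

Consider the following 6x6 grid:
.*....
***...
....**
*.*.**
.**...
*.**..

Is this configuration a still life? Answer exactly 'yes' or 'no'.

Compute generation 1 and compare to generation 0 (given above):
Generation 1:
***...
***...
*.*.**
..*.**
*...*.
..**..
Cell (0,0) differs: gen0=0 vs gen1=1 -> NOT a still life.

Answer: no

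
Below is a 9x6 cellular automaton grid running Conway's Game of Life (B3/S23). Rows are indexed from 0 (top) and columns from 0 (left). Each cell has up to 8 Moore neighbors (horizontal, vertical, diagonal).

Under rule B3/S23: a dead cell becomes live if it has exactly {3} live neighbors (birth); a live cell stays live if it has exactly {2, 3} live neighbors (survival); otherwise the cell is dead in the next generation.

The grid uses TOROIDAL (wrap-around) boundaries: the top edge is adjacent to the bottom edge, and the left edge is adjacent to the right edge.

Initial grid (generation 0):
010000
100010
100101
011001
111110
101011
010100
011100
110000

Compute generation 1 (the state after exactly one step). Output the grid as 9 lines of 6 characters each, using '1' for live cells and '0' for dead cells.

Answer: 010001
110010
001100
000000
000000
000000
000001
000100
100000

Derivation:
Simulating step by step:
Generation 0 (given above): 25 live cells
Generation 1: 10 live cells
(generation 1 grid is the final answer)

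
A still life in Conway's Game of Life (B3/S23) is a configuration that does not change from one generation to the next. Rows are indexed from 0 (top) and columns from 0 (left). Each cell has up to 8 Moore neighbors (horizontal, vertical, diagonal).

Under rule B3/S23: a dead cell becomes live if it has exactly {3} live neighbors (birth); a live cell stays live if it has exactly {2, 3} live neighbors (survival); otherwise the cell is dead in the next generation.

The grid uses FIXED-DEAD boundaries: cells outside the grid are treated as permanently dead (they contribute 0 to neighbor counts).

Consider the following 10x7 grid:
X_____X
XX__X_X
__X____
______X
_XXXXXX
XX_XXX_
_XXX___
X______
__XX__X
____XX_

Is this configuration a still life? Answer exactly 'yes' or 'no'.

Compute generation 1 and compare to generation 0 (given above):
Generation 1:
XX___X_
XX___X_
_X___X_
_X__X_X
XX____X
X_____X
___X___
_______
___XXX_
___XXX_
Cell (0,1) differs: gen0=0 vs gen1=1 -> NOT a still life.

Answer: no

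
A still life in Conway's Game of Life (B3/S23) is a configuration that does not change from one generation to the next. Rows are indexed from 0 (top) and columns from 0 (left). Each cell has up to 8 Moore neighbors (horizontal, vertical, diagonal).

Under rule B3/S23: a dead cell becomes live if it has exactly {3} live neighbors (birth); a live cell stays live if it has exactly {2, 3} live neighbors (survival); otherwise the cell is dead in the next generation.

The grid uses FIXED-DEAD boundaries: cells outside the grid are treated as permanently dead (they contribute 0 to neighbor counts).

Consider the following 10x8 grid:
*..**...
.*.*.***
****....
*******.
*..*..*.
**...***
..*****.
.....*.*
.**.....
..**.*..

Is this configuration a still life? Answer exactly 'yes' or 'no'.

Compute generation 1 and compare to generation 0 (given above):
Generation 1:
..*****.
.....**.
.......*
.....**.
...*....
**.....*
.***....
.*...*..
.****.*.
.***....
Cell (0,0) differs: gen0=1 vs gen1=0 -> NOT a still life.

Answer: no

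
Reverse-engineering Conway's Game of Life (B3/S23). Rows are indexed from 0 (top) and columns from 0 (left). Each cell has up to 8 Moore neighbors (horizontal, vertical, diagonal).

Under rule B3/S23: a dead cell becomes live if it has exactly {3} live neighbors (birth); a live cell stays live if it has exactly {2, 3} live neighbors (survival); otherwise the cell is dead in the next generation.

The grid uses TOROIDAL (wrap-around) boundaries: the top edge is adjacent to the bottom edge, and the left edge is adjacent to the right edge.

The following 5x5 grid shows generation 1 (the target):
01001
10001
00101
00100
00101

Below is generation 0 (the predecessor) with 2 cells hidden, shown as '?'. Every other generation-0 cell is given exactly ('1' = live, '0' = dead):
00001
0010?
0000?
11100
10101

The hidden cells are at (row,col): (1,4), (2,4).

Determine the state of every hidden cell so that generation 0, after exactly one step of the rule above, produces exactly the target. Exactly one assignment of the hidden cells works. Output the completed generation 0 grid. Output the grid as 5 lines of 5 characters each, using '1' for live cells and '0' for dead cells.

Hidden generation-0 cells (in order): (1,4), (2,4).
A hidden cell only influences target cells in its own 3x3 neighborhood. Try each of the 2^2 = 4 assignments, step the completed generation 0 forward once under B3/S23, and compare with the target:
  (1,4)=0 (2,4)=0 -> step gives (0,0)='1' but target has '0' -> reject
  (1,4)=0 (2,4)=1 -> step gives (0,0)='1' but target has '0' -> reject
  (1,4)=1 (2,4)=0 -> step gives (1,0)='0' but target has '1' -> reject
  (1,4)=1 (2,4)=1 -> step reproduces the target at every cell -> ACCEPT
Unique solution: (1,4)=live, (2,4)=live.
Check: live-neighbor counts of every cell in the completed generation 0:
43253
31042
44342
44244
45243
Applying B3/S23 to generation 0 with these counts gives:
01001
10001
00101
00100
00101
which matches the target exactly.

Answer: 00001
00101
00001
11100
10101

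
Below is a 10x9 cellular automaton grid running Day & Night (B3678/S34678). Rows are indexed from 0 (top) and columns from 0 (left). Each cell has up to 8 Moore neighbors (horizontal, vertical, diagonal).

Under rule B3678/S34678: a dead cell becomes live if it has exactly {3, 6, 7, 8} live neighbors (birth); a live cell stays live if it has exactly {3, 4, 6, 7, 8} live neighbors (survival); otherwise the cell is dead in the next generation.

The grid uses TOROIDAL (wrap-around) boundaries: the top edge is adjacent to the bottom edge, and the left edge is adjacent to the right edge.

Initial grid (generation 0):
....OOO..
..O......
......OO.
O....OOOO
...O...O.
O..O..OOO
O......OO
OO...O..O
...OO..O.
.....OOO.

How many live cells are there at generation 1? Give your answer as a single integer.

Simulating step by step:
Generation 0 (given above): 31 live cells
Generation 1: 26 live cells
.....OOO.
.......O.
.....OOO.
........O
....OOOOO
O.....O.O
O.......O
O...O.O..
O...O..O.
...O...O.
Population at generation 1: 26

Answer: 26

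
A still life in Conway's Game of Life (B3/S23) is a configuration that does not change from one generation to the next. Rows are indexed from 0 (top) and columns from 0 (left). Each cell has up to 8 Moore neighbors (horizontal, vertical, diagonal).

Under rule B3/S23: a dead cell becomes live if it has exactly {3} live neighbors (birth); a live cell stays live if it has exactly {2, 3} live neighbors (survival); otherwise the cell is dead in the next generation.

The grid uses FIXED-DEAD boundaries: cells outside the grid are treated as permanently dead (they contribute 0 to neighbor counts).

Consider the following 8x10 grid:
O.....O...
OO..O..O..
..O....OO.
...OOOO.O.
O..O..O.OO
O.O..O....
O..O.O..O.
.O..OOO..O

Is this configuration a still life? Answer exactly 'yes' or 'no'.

Compute generation 1 and compare to generation 0 (given above):
Generation 1:
OO........
OO....OOO.
.OO.....O.
..OOOOO...
.OOO..O.OO
O.OO.OOOOO
O.OO......
....OOO...
Cell (0,1) differs: gen0=0 vs gen1=1 -> NOT a still life.

Answer: no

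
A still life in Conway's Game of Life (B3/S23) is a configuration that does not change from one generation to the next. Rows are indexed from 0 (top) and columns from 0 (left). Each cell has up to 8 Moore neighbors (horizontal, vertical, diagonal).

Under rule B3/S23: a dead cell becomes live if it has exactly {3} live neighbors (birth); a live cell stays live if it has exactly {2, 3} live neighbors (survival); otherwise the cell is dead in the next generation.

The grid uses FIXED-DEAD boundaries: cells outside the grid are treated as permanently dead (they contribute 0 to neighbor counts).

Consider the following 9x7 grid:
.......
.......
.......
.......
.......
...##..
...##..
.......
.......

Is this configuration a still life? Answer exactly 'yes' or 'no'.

Compute generation 1 and compare to generation 0 (given above):
Generation 1:
.......
.......
.......
.......
.......
...##..
...##..
.......
.......
The grids are IDENTICAL -> still life.

Answer: yes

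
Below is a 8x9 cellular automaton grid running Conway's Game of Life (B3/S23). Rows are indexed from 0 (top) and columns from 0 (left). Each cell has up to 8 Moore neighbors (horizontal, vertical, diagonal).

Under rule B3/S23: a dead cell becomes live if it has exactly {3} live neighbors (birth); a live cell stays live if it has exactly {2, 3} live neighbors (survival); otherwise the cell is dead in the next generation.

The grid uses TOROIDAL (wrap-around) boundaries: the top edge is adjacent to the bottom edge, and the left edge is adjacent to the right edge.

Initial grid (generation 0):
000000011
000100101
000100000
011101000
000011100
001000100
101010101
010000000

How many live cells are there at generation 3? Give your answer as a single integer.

Answer: 23

Derivation:
Simulating step by step:
Generation 0 (given above): 21 live cells
Generation 1: 21 live cells
100000011
000000001
000100000
001101100
010010100
010010100
101101010
010000000
Generation 2: 32 live cells
100000011
100000011
001110000
001101100
010010110
110010110
101111100
011000110
Generation 3: 23 live cells
000000000
110100010
011011111
010000110
110010001
100000000
100010000
001010000
Population at generation 3: 23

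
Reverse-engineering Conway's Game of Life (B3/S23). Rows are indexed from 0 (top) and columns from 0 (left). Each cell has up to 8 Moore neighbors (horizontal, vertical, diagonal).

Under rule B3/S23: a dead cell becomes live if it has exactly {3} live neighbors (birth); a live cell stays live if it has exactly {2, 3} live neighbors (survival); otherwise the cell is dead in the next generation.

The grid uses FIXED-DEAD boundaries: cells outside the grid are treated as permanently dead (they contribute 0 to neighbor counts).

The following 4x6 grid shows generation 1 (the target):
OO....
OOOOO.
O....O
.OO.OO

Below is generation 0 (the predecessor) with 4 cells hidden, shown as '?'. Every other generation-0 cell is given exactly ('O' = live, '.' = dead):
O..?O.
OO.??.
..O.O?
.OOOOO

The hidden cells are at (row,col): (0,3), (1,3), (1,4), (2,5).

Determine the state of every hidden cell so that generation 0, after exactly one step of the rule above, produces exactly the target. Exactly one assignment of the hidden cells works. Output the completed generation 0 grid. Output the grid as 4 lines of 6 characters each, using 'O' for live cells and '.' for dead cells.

Hidden generation-0 cells (in order): (0,3), (1,3), (1,4), (2,5).
A hidden cell only influences target cells in its own 3x3 neighborhood. Try each of the 2^4 = 16 assignments, step the completed generation 0 forward once under B3/S23, and compare with the target:
  (0,3)=. (1,3)=. (1,4)=. (2,5)=. -> step gives (1,2)='.' but target has 'O' -> reject
  (0,3)=. (1,3)=. (1,4)=. (2,5)=O -> step gives (1,2)='.' but target has 'O' -> reject
  (0,3)=. (1,3)=. (1,4)=O (2,5)=. -> step gives (1,2)='.' but target has 'O' -> reject
  (0,3)=. (1,3)=. (1,4)=O (2,5)=O -> step gives (1,2)='.' but target has 'O' -> reject
  (0,3)=. (1,3)=O (1,4)=. (2,5)=. -> step reproduces the target at every cell -> ACCEPT
  (0,3)=. (1,3)=O (1,4)=. (2,5)=O -> step gives (1,4)='.' but target has 'O' -> reject
  (0,3)=. (1,3)=O (1,4)=O (2,5)=. -> step gives (0,3)='O' but target has '.' -> reject
  (0,3)=. (1,3)=O (1,4)=O (2,5)=O -> step gives (0,3)='O' but target has '.' -> reject
  (0,3)=O (1,3)=. (1,4)=. (2,5)=. -> step gives (1,3)='.' but target has 'O' -> reject
  (0,3)=O (1,3)=. (1,4)=. (2,5)=O -> step gives (1,3)='.' but target has 'O' -> reject
  (0,3)=O (1,3)=. (1,4)=O (2,5)=. -> step gives (0,3)='O' but target has '.' -> reject
  (0,3)=O (1,3)=. (1,4)=O (2,5)=O -> step gives (0,3)='O' but target has '.' -> reject
  (0,3)=O (1,3)=O (1,4)=. (2,5)=. -> step gives (0,2)='O' but target has '.' -> reject
  (0,3)=O (1,3)=O (1,4)=. (2,5)=O -> step gives (0,2)='O' but target has '.' -> reject
  (0,3)=O (1,3)=O (1,4)=O (2,5)=. -> step gives (0,2)='O' but target has '.' -> reject
  (0,3)=O (1,3)=O (1,4)=O (2,5)=O -> step gives (0,2)='O' but target has '.' -> reject
Unique solution: (0,3)=dead, (1,3)=live, (1,4)=dead, (2,5)=dead.
Check: live-neighbor counts of every cell in the completed generation 0:
232211
233332
355643
123432
Applying B3/S23 to generation 0 with these counts gives:
OO....
OOOOO.
O....O
.OO.OO
which matches the target exactly.

Answer: O...O.
OO.O..
..O.O.
.OOOOO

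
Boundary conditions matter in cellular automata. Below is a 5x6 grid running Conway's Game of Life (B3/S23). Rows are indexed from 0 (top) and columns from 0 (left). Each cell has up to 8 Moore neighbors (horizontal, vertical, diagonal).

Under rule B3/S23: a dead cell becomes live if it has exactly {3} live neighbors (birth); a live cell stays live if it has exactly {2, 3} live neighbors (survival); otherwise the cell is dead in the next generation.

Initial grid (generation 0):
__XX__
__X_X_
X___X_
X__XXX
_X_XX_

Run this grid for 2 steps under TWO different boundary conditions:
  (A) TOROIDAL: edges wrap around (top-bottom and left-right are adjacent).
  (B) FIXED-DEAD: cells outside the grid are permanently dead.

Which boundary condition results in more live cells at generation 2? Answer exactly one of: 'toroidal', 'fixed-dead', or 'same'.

Under TOROIDAL boundary, generation 2:
_____X
__X__X
___X__
__X__X
______
Population = 6

Under FIXED-DEAD boundary, generation 2:
_XXX__
_X____
___X__
X__XX_
__XXX_
Population = 11

Comparison: toroidal=6, fixed-dead=11 -> fixed-dead

Answer: fixed-dead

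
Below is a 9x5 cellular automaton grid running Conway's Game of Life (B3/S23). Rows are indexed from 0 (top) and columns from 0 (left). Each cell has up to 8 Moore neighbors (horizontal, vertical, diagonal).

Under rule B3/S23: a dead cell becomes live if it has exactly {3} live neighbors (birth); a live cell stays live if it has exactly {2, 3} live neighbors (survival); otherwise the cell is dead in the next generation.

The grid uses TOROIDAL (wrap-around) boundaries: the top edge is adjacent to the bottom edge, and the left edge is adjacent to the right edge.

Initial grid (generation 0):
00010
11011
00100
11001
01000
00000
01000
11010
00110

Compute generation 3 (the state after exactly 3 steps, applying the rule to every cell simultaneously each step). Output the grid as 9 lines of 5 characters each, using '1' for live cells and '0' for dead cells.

Simulating step by step:
Generation 0 (given above): 16 live cells
Generation 1: 20 live cells
11000
11011
00100
11100
01000
00000
11100
11011
01010
Generation 2: 14 live cells
00010
00011
00000
10100
11100
10100
00110
00010
00010
Generation 3: 23 live cells
(generation 3 grid is the final answer)

Answer: 00110
00011
00011
10100
10111
10001
01111
00011
00111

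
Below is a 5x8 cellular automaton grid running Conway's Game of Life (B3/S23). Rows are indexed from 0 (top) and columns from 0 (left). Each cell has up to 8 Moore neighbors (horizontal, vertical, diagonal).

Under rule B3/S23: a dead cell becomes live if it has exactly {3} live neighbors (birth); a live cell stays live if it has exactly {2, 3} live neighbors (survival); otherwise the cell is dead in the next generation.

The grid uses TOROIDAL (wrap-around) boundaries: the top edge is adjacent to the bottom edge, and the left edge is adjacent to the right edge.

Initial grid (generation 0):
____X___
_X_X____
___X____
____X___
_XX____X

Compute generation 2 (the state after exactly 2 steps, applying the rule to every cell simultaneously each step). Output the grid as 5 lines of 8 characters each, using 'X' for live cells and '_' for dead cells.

Answer: _X______
________
_X______
________
_X_XX___

Derivation:
Simulating step by step:
Generation 0 (given above): 8 live cells
Generation 1: 12 live cells
XX_X____
__XXX___
__XXX___
__XX____
___X____
Generation 2: 5 live cells
(generation 2 grid is the final answer)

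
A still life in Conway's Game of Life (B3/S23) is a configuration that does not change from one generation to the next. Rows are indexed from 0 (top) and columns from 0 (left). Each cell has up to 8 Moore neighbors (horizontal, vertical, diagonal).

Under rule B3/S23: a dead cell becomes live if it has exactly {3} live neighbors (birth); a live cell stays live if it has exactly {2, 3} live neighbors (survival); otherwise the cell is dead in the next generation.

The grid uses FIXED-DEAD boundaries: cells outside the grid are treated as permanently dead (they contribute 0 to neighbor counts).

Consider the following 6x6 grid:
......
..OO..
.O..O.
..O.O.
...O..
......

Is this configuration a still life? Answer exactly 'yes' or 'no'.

Compute generation 1 and compare to generation 0 (given above):
Generation 1:
......
..OO..
.O..O.
..O.O.
...O..
......
The grids are IDENTICAL -> still life.

Answer: yes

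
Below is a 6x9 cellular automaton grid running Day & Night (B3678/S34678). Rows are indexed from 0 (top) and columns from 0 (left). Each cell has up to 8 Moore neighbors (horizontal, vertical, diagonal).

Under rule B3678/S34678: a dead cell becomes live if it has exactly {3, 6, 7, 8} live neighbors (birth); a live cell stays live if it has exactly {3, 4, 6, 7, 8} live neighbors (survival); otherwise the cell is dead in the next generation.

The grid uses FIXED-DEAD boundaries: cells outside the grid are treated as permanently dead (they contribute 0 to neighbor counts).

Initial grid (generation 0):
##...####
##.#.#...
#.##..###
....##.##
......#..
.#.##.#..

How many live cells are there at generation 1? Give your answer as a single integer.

Simulating step by step:
Generation 0 (given above): 25 live cells
Generation 1: 20 live cells
###.#.#..
#....###.
..##..###
...#.#..#
...#..#..
.....#...
Population at generation 1: 20

Answer: 20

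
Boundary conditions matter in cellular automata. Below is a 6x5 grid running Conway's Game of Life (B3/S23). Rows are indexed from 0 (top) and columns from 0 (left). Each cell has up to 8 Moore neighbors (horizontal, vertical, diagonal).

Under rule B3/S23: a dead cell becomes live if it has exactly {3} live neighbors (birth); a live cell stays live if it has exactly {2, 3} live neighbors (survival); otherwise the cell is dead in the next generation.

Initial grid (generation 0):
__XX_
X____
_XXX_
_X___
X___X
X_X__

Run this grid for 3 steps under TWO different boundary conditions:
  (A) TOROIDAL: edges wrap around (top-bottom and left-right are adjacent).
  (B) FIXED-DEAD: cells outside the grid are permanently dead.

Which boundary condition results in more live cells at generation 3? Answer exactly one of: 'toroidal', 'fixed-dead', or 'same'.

Under TOROIDAL boundary, generation 3:
__X_X
____X
__XX_
_X_X_
_XXX_
X_X_X
Population = 13

Under FIXED-DEAD boundary, generation 3:
_____
_X___
_X___
_____
_____
_____
Population = 2

Comparison: toroidal=13, fixed-dead=2 -> toroidal

Answer: toroidal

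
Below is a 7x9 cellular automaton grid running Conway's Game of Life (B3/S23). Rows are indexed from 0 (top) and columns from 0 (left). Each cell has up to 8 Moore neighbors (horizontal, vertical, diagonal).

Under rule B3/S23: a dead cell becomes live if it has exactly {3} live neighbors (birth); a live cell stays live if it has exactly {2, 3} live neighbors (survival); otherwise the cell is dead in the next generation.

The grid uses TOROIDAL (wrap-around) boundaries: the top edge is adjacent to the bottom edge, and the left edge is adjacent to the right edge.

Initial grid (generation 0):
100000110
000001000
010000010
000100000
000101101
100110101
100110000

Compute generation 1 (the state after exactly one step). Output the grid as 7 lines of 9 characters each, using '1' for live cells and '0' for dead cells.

Answer: 000011101
000000011
000000000
001010110
101101101
101000101
110110100

Derivation:
Simulating step by step:
Generation 0 (given above): 19 live cells
Generation 1: 25 live cells
(generation 1 grid is the final answer)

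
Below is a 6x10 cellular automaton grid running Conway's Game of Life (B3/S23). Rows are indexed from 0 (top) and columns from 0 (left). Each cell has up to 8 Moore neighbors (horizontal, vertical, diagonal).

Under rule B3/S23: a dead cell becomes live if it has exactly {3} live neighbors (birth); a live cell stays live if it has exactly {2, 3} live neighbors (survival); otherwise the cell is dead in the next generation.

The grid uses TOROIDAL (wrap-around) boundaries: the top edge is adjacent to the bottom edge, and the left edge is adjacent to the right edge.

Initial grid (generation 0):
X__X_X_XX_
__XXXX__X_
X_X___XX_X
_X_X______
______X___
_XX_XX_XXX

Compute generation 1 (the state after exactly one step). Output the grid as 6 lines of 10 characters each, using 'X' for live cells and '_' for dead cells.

Simulating step by step:
Generation 0 (given above): 25 live cells
Generation 1: 30 live cells
(generation 1 grid is the final answer)

Answer: X_________
X_X__X____
X____XXXXX
XXX___XX__
XX_XXXXXX_
XXXXXX___X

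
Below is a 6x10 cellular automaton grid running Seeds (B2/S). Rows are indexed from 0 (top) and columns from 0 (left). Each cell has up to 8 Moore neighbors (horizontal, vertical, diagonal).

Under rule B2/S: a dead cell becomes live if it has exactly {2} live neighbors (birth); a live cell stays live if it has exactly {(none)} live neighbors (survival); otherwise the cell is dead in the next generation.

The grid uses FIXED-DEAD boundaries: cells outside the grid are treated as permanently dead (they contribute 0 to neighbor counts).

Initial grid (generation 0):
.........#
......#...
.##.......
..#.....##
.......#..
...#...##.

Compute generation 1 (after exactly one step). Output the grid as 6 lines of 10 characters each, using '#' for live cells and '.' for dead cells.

Simulating step by step:
Generation 0 (given above): 11 live cells
Generation 1: 12 live cells
(generation 1 grid is the final answer)

Answer: ..........
.##.......
...#...###
...#...#..
..##..#...
......#...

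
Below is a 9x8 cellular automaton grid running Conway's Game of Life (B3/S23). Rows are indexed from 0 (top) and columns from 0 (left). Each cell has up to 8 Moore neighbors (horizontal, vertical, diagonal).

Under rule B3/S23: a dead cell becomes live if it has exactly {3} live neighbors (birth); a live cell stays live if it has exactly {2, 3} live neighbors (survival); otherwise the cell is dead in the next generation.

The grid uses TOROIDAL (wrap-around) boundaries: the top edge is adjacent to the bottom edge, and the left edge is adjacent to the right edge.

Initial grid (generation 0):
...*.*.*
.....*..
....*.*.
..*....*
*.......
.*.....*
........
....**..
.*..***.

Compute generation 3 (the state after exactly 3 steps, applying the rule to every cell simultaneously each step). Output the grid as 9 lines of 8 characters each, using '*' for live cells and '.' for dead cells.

Answer: ........
.....**.
.....*.*
*......*
.*....**
.*.....*
*.......
........
........

Derivation:
Simulating step by step:
Generation 0 (given above): 17 live cells
Generation 1: 11 live cells
........
.....*..
.....**.
.......*
**.....*
*.......
........
....*.*.
...*....
Generation 2: 10 live cells
........
.....**.
.....**.
.......*
.*.....*
**.....*
........
........
........
Generation 3: 12 live cells
(generation 3 grid is the final answer)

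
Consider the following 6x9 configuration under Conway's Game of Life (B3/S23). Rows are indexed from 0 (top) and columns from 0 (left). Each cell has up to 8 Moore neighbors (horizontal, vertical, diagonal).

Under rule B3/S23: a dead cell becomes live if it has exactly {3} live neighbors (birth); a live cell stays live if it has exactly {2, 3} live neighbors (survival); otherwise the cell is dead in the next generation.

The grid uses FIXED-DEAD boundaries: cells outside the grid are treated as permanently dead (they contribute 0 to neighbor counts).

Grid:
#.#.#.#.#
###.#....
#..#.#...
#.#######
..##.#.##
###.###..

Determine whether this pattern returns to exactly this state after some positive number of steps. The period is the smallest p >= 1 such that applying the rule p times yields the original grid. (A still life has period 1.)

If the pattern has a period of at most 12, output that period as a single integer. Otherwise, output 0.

Answer: 0

Derivation:
Simulating and comparing each generation to the original:
Gen 0 (original, given above): 31 live cells
Gen 1: 17 live cells, differs from original
Gen 2: 14 live cells, differs from original
Gen 3: 8 live cells, differs from original
Gen 4: 7 live cells, differs from original
Gen 5: 7 live cells, differs from original
Gen 6: 7 live cells, differs from original
Gen 7: 9 live cells, differs from original
Gen 8: 8 live cells, differs from original
Gen 9: 9 live cells, differs from original
Gen 10: 12 live cells, differs from original
Gen 11: 11 live cells, differs from original
Gen 12: 17 live cells, differs from original
No period found within 12 steps.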